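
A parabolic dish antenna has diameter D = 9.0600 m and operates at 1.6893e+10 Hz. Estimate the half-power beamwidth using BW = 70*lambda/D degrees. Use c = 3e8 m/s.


lambda = c / f = 3.0000e+08 / 1.6893e+10 = 0.01775884 m
BW = 70 * 0.01775884 / 9.0600 = 0.1372 deg

0.1372 deg


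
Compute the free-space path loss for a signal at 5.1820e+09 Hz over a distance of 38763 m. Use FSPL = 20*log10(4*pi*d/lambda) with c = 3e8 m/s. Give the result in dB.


lambda = c / f = 3.0000e+08 / 5.1820e+09 = 0.05789271 m
FSPL = 20 * log10(4*pi*38763/0.05789271) = 138.5 dB

138.5 dB


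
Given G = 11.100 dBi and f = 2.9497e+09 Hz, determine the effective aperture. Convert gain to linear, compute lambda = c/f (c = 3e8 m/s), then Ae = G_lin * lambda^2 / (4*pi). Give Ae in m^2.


lambda = c / f = 3.0000e+08 / 2.9497e+09 = 0.1017053 m
G_linear = 10^(11.100/10) = 12.88250
Ae = G_linear * lambda^2 / (4*pi) = 12.88250 * 0.1017053^2 / (4*pi) = 0.01060 m^2

0.01060 m^2


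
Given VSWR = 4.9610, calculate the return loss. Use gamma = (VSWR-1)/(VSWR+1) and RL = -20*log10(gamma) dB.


gamma = (4.9610 - 1) / (4.9610 + 1) = 0.6644858
RL = -20 * log10(0.6644858) = 3.550 dB

3.550 dB


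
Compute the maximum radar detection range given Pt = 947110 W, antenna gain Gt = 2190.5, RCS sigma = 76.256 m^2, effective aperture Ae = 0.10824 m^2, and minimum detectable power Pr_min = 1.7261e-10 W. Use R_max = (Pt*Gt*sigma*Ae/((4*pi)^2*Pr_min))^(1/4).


R^4 = 947110*2190.5*76.256*0.10824 / ((4*pi)^2 * 1.7261e-10) = 6.282316e+17
R_max = 6.282316e+17^0.25 = 28153 m

28153 m


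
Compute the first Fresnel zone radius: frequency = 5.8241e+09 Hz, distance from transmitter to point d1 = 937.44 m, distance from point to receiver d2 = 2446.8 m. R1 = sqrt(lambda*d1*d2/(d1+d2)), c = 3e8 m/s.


lambda = c / f = 3.0000e+08 / 5.8241e+09 = 0.05151010 m
R1 = sqrt(0.05151010 * 937.44 * 2446.8 / (937.44 + 2446.8)) = 5.909 m

5.909 m


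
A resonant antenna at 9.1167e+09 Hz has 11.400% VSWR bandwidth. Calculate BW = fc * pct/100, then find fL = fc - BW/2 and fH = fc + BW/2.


BW = 9.1167e+09 * 11.400/100 = 1.039304e+09 Hz
fL = 9.1167e+09 - 1.039304e+09/2 = 8.597e+09 Hz
fH = 9.1167e+09 + 1.039304e+09/2 = 9.636e+09 Hz

BW=1.039e+09 Hz, fL=8.597e+09 Hz, fH=9.636e+09 Hz


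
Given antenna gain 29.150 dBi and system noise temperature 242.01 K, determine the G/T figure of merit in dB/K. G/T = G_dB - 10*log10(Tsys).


G/T = 29.150 - 10*log10(242.01) = 29.150 - 23.83833 = 5.312 dB/K

5.312 dB/K


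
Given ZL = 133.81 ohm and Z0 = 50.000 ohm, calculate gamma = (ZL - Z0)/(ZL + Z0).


gamma = (133.81 - 50.000) / (133.81 + 50.000) = 0.4560

0.4560


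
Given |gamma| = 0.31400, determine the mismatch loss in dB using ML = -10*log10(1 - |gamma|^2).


ML = -10 * log10(1 - 0.31400^2) = -10 * log10(0.901404) = 0.4508 dB

0.4508 dB


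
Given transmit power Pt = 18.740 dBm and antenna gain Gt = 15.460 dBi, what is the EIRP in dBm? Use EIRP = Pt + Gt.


EIRP = Pt + Gt = 18.740 + 15.460 = 34.20 dBm

34.20 dBm


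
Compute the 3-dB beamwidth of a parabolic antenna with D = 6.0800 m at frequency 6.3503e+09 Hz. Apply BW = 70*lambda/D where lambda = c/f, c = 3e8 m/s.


lambda = c / f = 3.0000e+08 / 6.3503e+09 = 0.04724186 m
BW = 70 * 0.04724186 / 6.0800 = 0.5439 deg

0.5439 deg


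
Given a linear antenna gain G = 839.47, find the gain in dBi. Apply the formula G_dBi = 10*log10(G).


G_dBi = 10 * log10(839.47) = 29.24 dBi

29.24 dBi


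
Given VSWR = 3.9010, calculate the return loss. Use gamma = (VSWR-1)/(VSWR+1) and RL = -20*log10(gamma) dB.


gamma = (3.9010 - 1) / (3.9010 + 1) = 0.5919200
RL = -20 * log10(0.5919200) = 4.555 dB

4.555 dB


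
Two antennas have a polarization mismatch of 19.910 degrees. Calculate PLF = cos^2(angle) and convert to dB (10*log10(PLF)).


PLF_linear = cos^2(19.910 deg) = 0.8840300
PLF_dB = 10 * log10(0.8840300) = -0.5353 dB

-0.5353 dB


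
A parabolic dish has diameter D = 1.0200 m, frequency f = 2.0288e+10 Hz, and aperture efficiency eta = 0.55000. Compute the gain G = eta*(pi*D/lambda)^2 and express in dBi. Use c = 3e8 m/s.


lambda = c / f = 3.0000e+08 / 2.0288e+10 = 0.01478707 m
G_linear = 0.55000 * (pi * 1.0200 / 0.01478707)^2 = 25828.46
G_dBi = 10 * log10(25828.46) = 44.12 dBi

44.12 dBi


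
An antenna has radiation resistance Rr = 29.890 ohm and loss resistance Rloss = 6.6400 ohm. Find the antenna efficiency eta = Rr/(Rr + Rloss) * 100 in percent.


eta = 29.890 / (29.890 + 6.6400) * 100 = 81.82%

81.82%


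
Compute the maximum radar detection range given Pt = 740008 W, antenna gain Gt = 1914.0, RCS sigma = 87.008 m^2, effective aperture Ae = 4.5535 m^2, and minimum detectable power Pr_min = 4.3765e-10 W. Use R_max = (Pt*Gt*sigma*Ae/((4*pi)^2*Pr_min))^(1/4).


R^4 = 740008*1914.0*87.008*4.5535 / ((4*pi)^2 * 4.3765e-10) = 8.119630e+18
R_max = 8.119630e+18^0.25 = 53381 m

53381 m


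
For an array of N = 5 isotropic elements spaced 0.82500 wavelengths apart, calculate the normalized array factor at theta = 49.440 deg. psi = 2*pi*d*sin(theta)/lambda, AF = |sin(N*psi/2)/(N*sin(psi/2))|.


psi = 2*pi*0.82500*sin(49.440 deg) = 3.938134 rad
AF = |sin(5*3.938134/2) / (5*sin(3.938134/2))| = 0.08859

0.08859


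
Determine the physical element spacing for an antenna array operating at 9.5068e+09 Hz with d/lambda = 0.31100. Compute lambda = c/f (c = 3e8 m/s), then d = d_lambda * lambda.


lambda = c / f = 3.0000e+08 / 9.5068e+09 = 0.03155636 m
d = 0.31100 * 0.03155636 = 9.814e-03 m

9.814e-03 m


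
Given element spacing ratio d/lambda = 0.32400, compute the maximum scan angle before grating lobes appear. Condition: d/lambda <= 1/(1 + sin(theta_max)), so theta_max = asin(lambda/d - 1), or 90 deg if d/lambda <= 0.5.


lambda/d - 1 = 1/0.32400 - 1 = 2.086420 >= 1
d/lambda <= 0.5, so the array can scan to endfire without grating lobes: theta_max = 90 deg

90 deg


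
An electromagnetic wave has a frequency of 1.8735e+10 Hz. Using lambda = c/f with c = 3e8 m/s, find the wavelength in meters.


lambda = c / f = 3.0000e+08 / 1.8735e+10 = 0.01601 m

0.01601 m


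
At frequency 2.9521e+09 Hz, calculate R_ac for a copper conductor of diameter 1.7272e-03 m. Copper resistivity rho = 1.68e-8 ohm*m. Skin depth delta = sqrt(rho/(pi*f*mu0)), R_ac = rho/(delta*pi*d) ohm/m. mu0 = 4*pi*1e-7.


delta = sqrt(1.68e-8 / (pi * 2.9521e+09 * 4*pi*1e-7)) = 1.200630e-06 m
R_ac = 1.68e-8 / (1.200630e-06 * pi * 1.7272e-03) = 2.579 ohm/m

2.579 ohm/m


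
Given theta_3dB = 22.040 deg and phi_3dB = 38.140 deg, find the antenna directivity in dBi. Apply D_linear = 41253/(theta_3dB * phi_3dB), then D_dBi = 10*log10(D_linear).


D_linear = 41253 / (22.040 * 38.140) = 49.07533
D_dBi = 10 * log10(49.07533) = 16.91 dBi

16.91 dBi


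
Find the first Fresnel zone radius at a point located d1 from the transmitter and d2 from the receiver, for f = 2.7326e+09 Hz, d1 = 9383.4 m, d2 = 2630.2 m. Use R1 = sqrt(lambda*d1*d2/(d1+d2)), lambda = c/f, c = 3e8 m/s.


lambda = c / f = 3.0000e+08 / 2.7326e+09 = 0.1097856 m
R1 = sqrt(0.1097856 * 9383.4 * 2630.2 / (9383.4 + 2630.2)) = 15.02 m

15.02 m


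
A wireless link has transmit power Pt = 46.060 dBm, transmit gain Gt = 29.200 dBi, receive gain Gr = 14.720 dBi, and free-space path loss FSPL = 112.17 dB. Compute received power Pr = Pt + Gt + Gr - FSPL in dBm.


Pr = 46.060 + 29.200 + 14.720 - 112.17 = -22.19 dBm

-22.19 dBm


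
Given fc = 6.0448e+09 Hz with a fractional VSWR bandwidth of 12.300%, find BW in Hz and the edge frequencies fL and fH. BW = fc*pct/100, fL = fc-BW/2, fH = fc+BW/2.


BW = 6.0448e+09 * 12.300/100 = 7.435104e+08 Hz
fL = 6.0448e+09 - 7.435104e+08/2 = 5.673e+09 Hz
fH = 6.0448e+09 + 7.435104e+08/2 = 6.417e+09 Hz

BW=7.435e+08 Hz, fL=5.673e+09 Hz, fH=6.417e+09 Hz


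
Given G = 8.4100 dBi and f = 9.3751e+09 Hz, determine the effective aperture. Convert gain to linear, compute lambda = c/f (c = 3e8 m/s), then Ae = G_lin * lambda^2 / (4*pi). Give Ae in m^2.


lambda = c / f = 3.0000e+08 / 9.3751e+09 = 0.03199966 m
G_linear = 10^(8.4100/10) = 6.934258
Ae = G_linear * lambda^2 / (4*pi) = 6.934258 * 0.03199966^2 / (4*pi) = 5.650e-04 m^2

5.650e-04 m^2


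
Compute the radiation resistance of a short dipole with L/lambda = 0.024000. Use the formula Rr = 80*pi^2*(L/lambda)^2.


Rr = 80 * pi^2 * (0.024000)^2 = 80 * 9.869604 * 5.760000e-04 = 0.4548 ohm

0.4548 ohm


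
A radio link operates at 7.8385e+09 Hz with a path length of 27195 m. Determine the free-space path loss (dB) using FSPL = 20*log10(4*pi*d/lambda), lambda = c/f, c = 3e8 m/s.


lambda = c / f = 3.0000e+08 / 7.8385e+09 = 0.03827263 m
FSPL = 20 * log10(4*pi*27195/0.03827263) = 139.0 dB

139.0 dB


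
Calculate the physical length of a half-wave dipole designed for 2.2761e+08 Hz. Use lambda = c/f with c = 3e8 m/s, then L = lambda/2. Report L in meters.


lambda = c / f = 3.0000e+08 / 2.2761e+08 = 1.318044 m
L = lambda / 2 = 1.318044 / 2 = 0.6590 m

0.6590 m


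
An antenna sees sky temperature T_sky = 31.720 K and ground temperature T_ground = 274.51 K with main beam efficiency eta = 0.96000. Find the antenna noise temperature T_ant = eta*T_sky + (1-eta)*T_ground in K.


T_ant = 0.96000 * 31.720 + (1 - 0.96000) * 274.51 = 41.43 K

41.43 K


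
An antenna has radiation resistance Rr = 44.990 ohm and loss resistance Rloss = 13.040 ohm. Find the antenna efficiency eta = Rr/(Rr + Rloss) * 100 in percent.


eta = 44.990 / (44.990 + 13.040) * 100 = 77.53%

77.53%


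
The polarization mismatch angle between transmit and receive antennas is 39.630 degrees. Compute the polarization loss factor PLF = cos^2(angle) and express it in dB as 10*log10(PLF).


PLF_linear = cos^2(39.630 deg) = 0.5931763
PLF_dB = 10 * log10(0.5931763) = -2.268 dB

-2.268 dB


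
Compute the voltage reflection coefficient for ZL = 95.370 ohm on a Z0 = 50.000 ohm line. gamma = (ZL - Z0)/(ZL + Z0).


gamma = (95.370 - 50.000) / (95.370 + 50.000) = 0.3121

0.3121


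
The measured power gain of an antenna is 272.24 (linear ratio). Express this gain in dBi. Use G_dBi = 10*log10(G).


G_dBi = 10 * log10(272.24) = 24.35 dBi

24.35 dBi


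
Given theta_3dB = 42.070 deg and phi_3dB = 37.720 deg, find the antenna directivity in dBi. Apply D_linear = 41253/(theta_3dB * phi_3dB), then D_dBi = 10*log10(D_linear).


D_linear = 41253 / (42.070 * 37.720) = 25.99629
D_dBi = 10 * log10(25.99629) = 14.15 dBi

14.15 dBi


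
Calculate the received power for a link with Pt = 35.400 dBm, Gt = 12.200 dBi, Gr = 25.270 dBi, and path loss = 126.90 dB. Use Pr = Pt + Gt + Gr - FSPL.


Pr = 35.400 + 12.200 + 25.270 - 126.90 = -54.03 dBm

-54.03 dBm


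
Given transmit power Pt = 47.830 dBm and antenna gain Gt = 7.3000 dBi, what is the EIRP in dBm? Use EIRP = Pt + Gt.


EIRP = Pt + Gt = 47.830 + 7.3000 = 55.13 dBm

55.13 dBm


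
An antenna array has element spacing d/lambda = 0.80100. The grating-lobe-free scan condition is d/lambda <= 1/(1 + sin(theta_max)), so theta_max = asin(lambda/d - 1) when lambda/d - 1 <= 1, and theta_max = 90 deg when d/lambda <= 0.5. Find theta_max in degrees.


lambda/d - 1 = 1/0.80100 - 1 = 0.2484395
theta_max = asin(0.2484395) = 14.39 deg

14.39 deg


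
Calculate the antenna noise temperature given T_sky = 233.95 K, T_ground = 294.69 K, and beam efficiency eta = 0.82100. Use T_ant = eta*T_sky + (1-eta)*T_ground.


T_ant = 0.82100 * 233.95 + (1 - 0.82100) * 294.69 = 244.8 K

244.8 K


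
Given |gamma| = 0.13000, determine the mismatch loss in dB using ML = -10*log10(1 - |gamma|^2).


ML = -10 * log10(1 - 0.13000^2) = -10 * log10(0.9831) = 0.07402 dB

0.07402 dB


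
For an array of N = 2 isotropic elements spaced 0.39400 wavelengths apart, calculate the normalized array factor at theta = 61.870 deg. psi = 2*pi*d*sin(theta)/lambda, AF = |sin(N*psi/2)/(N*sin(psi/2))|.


psi = 2*pi*0.39400*sin(61.870 deg) = 2.183160 rad
AF = |sin(2*2.183160/2) / (2*sin(2.183160/2))| = 0.4611

0.4611


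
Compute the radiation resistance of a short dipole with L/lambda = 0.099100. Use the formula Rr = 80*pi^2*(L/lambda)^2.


Rr = 80 * pi^2 * (0.099100)^2 = 80 * 9.869604 * 9.820810e-03 = 7.754 ohm

7.754 ohm


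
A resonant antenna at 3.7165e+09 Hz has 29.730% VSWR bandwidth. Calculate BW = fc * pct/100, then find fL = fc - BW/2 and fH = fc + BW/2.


BW = 3.7165e+09 * 29.730/100 = 1.104915e+09 Hz
fL = 3.7165e+09 - 1.104915e+09/2 = 3.164e+09 Hz
fH = 3.7165e+09 + 1.104915e+09/2 = 4.269e+09 Hz

BW=1.105e+09 Hz, fL=3.164e+09 Hz, fH=4.269e+09 Hz


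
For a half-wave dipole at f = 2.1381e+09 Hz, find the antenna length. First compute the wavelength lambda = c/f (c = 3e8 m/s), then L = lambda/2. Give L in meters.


lambda = c / f = 3.0000e+08 / 2.1381e+09 = 0.1403115 m
L = lambda / 2 = 0.1403115 / 2 = 0.07016 m

0.07016 m


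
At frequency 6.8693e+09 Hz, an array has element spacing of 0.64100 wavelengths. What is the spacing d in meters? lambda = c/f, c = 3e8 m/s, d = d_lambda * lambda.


lambda = c / f = 3.0000e+08 / 6.8693e+09 = 0.04367257 m
d = 0.64100 * 0.04367257 = 0.02799 m

0.02799 m


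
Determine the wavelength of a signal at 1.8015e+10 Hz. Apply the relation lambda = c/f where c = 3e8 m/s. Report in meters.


lambda = c / f = 3.0000e+08 / 1.8015e+10 = 0.01665 m

0.01665 m


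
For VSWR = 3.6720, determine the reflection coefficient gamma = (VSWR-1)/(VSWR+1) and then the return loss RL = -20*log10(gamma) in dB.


gamma = (3.6720 - 1) / (3.6720 + 1) = 0.5719178
RL = -20 * log10(0.5719178) = 4.853 dB

4.853 dB


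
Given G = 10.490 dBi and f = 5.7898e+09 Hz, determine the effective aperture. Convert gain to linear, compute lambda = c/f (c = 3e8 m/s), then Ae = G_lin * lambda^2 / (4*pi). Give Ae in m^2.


lambda = c / f = 3.0000e+08 / 5.7898e+09 = 0.05181526 m
G_linear = 10^(10.490/10) = 11.19438
Ae = G_linear * lambda^2 / (4*pi) = 11.19438 * 0.05181526^2 / (4*pi) = 2.392e-03 m^2

2.392e-03 m^2


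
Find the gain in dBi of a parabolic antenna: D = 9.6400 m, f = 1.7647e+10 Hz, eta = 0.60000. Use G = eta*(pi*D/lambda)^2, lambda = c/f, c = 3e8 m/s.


lambda = c / f = 3.0000e+08 / 1.7647e+10 = 0.01700006 m
G_linear = 0.60000 * (pi * 9.6400 / 0.01700006)^2 = 1.904163e+06
G_dBi = 10 * log10(1.904163e+06) = 62.80 dBi

62.80 dBi


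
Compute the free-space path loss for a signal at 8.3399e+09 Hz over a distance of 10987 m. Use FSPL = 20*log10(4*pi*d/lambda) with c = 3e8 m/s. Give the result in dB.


lambda = c / f = 3.0000e+08 / 8.3399e+09 = 0.03597165 m
FSPL = 20 * log10(4*pi*10987/0.03597165) = 131.7 dB

131.7 dB


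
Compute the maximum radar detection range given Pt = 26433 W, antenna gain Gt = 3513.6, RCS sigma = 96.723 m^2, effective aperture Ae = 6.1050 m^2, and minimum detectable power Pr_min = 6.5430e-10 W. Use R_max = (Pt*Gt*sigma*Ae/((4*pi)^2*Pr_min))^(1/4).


R^4 = 26433*3513.6*96.723*6.1050 / ((4*pi)^2 * 6.5430e-10) = 5.307837e+17
R_max = 5.307837e+17^0.25 = 26992 m

26992 m


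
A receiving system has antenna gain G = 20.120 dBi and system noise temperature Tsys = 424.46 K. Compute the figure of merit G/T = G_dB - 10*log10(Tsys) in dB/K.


G/T = 20.120 - 10*log10(424.46) = 20.120 - 26.27837 = -6.158 dB/K

-6.158 dB/K


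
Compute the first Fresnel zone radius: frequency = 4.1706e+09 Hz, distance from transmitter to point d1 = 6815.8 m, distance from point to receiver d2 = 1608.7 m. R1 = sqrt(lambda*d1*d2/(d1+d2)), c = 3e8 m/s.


lambda = c / f = 3.0000e+08 / 4.1706e+09 = 0.07193210 m
R1 = sqrt(0.07193210 * 6815.8 * 1608.7 / (6815.8 + 1608.7)) = 9.676 m

9.676 m


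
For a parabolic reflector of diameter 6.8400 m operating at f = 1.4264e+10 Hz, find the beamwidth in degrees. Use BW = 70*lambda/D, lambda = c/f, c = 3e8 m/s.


lambda = c / f = 3.0000e+08 / 1.4264e+10 = 0.02103197 m
BW = 70 * 0.02103197 / 6.8400 = 0.2152 deg

0.2152 deg


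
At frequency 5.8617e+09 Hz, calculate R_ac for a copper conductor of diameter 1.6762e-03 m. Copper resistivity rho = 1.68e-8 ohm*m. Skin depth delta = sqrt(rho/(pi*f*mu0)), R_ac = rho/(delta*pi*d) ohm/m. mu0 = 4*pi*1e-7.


delta = sqrt(1.68e-8 / (pi * 5.8617e+09 * 4*pi*1e-7)) = 8.520459e-07 m
R_ac = 1.68e-8 / (8.520459e-07 * pi * 1.6762e-03) = 3.744 ohm/m

3.744 ohm/m


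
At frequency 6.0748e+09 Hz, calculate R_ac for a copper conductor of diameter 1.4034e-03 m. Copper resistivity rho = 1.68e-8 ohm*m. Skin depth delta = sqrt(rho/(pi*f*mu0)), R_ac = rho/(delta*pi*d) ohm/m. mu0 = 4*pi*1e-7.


delta = sqrt(1.68e-8 / (pi * 6.0748e+09 * 4*pi*1e-7)) = 8.369679e-07 m
R_ac = 1.68e-8 / (8.369679e-07 * pi * 1.4034e-03) = 4.553 ohm/m

4.553 ohm/m


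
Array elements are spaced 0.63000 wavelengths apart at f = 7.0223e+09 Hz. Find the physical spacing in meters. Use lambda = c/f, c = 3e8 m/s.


lambda = c / f = 3.0000e+08 / 7.0223e+09 = 0.04272105 m
d = 0.63000 * 0.04272105 = 0.02691 m

0.02691 m


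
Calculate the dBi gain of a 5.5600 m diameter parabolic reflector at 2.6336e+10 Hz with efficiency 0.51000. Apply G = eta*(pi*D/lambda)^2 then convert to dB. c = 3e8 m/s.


lambda = c / f = 3.0000e+08 / 2.6336e+10 = 0.01139125 m
G_linear = 0.51000 * (pi * 5.5600 / 0.01139125)^2 = 1.199159e+06
G_dBi = 10 * log10(1.199159e+06) = 60.79 dBi

60.79 dBi


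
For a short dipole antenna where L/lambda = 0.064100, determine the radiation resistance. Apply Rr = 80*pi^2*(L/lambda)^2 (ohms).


Rr = 80 * pi^2 * (0.064100)^2 = 80 * 9.869604 * 4.108810e-03 = 3.244 ohm

3.244 ohm


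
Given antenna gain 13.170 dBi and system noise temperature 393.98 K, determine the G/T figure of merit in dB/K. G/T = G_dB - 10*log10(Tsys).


G/T = 13.170 - 10*log10(393.98) = 13.170 - 25.95474 = -12.78 dB/K

-12.78 dB/K


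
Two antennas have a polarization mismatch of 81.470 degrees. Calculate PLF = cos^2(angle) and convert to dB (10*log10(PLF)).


PLF_linear = cos^2(81.470 deg) = 0.02200097
PLF_dB = 10 * log10(0.02200097) = -16.58 dB

-16.58 dB


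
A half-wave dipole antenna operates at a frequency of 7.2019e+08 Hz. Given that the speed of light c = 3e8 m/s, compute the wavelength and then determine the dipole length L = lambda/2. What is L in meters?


lambda = c / f = 3.0000e+08 / 7.2019e+08 = 0.4165567 m
L = lambda / 2 = 0.4165567 / 2 = 0.2083 m

0.2083 m


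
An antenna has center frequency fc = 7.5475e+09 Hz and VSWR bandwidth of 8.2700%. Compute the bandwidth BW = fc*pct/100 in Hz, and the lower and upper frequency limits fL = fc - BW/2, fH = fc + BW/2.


BW = 7.5475e+09 * 8.2700/100 = 6.241782e+08 Hz
fL = 7.5475e+09 - 6.241782e+08/2 = 7.235e+09 Hz
fH = 7.5475e+09 + 6.241782e+08/2 = 7.860e+09 Hz

BW=6.242e+08 Hz, fL=7.235e+09 Hz, fH=7.860e+09 Hz


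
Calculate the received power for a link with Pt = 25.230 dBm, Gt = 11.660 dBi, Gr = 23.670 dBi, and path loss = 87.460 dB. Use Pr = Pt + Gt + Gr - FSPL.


Pr = 25.230 + 11.660 + 23.670 - 87.460 = -26.90 dBm

-26.90 dBm


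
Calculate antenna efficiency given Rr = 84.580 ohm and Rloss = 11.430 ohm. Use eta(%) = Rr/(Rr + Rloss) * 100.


eta = 84.580 / (84.580 + 11.430) * 100 = 88.09%

88.09%


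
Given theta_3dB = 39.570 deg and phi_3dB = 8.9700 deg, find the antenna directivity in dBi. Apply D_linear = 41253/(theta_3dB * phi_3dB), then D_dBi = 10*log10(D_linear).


D_linear = 41253 / (39.570 * 8.9700) = 116.2243
D_dBi = 10 * log10(116.2243) = 20.65 dBi

20.65 dBi


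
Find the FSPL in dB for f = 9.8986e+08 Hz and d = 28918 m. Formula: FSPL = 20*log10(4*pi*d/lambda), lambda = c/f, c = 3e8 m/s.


lambda = c / f = 3.0000e+08 / 9.8986e+08 = 0.3030732 m
FSPL = 20 * log10(4*pi*28918/0.3030732) = 121.6 dB

121.6 dB


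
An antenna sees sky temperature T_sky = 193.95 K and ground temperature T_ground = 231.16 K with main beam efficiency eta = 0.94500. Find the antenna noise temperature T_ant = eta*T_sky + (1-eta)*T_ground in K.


T_ant = 0.94500 * 193.95 + (1 - 0.94500) * 231.16 = 196.0 K

196.0 K


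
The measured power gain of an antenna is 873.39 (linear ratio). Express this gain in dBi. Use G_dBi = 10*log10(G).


G_dBi = 10 * log10(873.39) = 29.41 dBi

29.41 dBi


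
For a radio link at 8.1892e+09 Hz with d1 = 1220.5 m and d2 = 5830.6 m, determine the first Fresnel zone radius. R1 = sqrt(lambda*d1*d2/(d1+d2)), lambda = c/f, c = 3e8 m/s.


lambda = c / f = 3.0000e+08 / 8.1892e+09 = 0.03663362 m
R1 = sqrt(0.03663362 * 1220.5 * 5830.6 / (1220.5 + 5830.6)) = 6.080 m

6.080 m


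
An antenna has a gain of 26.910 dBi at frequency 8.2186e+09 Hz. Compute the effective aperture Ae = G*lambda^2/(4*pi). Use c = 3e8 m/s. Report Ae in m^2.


lambda = c / f = 3.0000e+08 / 8.2186e+09 = 0.03650257 m
G_linear = 10^(26.910/10) = 490.9079
Ae = G_linear * lambda^2 / (4*pi) = 490.9079 * 0.03650257^2 / (4*pi) = 0.05205 m^2

0.05205 m^2


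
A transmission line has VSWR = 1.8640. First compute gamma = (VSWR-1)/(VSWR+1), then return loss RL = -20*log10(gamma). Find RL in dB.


gamma = (1.8640 - 1) / (1.8640 + 1) = 0.3016760
RL = -20 * log10(0.3016760) = 10.41 dB

10.41 dB


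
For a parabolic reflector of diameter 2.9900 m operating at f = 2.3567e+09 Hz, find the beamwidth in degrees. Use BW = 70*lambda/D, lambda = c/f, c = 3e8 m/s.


lambda = c / f = 3.0000e+08 / 2.3567e+09 = 0.1272966 m
BW = 70 * 0.1272966 / 2.9900 = 2.980 deg

2.980 deg


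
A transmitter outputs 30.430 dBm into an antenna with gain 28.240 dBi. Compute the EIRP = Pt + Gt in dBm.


EIRP = Pt + Gt = 30.430 + 28.240 = 58.67 dBm

58.67 dBm


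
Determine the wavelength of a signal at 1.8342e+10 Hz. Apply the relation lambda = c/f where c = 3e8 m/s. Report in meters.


lambda = c / f = 3.0000e+08 / 1.8342e+10 = 0.01636 m

0.01636 m


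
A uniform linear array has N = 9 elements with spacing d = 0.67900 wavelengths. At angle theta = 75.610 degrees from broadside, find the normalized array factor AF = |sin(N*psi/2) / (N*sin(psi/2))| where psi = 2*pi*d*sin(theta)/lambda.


psi = 2*pi*0.67900*sin(75.610 deg) = 4.132435 rad
AF = |sin(9*4.132435/2) / (9*sin(4.132435/2))| = 0.03169

0.03169


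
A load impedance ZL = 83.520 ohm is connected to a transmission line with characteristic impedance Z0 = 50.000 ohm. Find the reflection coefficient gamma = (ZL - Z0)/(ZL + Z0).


gamma = (83.520 - 50.000) / (83.520 + 50.000) = 0.2510

0.2510


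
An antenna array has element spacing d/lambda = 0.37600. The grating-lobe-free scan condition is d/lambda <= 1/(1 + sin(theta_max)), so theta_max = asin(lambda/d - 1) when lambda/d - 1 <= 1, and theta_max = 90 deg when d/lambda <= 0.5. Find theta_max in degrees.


lambda/d - 1 = 1/0.37600 - 1 = 1.659574 >= 1
d/lambda <= 0.5, so the array can scan to endfire without grating lobes: theta_max = 90 deg

90 deg


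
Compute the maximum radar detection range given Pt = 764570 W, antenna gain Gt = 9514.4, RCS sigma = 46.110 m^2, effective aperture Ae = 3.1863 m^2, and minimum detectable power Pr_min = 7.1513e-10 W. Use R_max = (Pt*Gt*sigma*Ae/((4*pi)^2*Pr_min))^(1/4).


R^4 = 764570*9514.4*46.110*3.1863 / ((4*pi)^2 * 7.1513e-10) = 9.464022e+18
R_max = 9.464022e+18^0.25 = 55465 m

55465 m


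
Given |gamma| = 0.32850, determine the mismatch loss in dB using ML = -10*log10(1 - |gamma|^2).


ML = -10 * log10(1 - 0.32850^2) = -10 * log10(0.89208775) = 0.4959 dB

0.4959 dB


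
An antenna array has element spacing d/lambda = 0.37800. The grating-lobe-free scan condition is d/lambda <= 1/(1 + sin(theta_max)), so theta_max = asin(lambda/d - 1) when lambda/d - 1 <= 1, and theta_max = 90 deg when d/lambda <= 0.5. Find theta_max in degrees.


lambda/d - 1 = 1/0.37800 - 1 = 1.645503 >= 1
d/lambda <= 0.5, so the array can scan to endfire without grating lobes: theta_max = 90 deg

90 deg


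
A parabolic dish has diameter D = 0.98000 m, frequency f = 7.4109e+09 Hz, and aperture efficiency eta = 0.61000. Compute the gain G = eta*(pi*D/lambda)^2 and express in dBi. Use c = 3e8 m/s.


lambda = c / f = 3.0000e+08 / 7.4109e+09 = 0.04048091 m
G_linear = 0.61000 * (pi * 0.98000 / 0.04048091)^2 = 3528.428
G_dBi = 10 * log10(3528.428) = 35.48 dBi

35.48 dBi


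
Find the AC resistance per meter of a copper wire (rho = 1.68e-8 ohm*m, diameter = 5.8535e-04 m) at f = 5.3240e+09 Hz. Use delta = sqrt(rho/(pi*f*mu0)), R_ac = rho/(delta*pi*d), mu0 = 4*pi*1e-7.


delta = sqrt(1.68e-8 / (pi * 5.3240e+09 * 4*pi*1e-7)) = 8.940375e-07 m
R_ac = 1.68e-8 / (8.940375e-07 * pi * 5.8535e-04) = 10.22 ohm/m

10.22 ohm/m


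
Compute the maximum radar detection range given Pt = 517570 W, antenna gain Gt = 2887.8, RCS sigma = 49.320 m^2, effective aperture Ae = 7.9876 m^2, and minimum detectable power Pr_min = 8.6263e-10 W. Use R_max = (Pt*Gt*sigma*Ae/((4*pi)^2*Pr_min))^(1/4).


R^4 = 517570*2887.8*49.320*7.9876 / ((4*pi)^2 * 8.6263e-10) = 4.322463e+18
R_max = 4.322463e+18^0.25 = 45597 m

45597 m


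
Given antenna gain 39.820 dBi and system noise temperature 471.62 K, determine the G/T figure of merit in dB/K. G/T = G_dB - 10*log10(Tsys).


G/T = 39.820 - 10*log10(471.62) = 39.820 - 26.73592 = 13.08 dB/K

13.08 dB/K


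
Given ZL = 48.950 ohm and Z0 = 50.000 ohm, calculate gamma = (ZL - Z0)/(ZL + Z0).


gamma = (48.950 - 50.000) / (48.950 + 50.000) = -0.01061

-0.01061


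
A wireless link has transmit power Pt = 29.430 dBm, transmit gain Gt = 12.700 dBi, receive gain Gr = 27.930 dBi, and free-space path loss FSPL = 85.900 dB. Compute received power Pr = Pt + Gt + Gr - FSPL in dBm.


Pr = 29.430 + 12.700 + 27.930 - 85.900 = -15.84 dBm

-15.84 dBm


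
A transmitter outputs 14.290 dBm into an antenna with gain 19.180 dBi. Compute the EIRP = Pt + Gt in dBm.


EIRP = Pt + Gt = 14.290 + 19.180 = 33.47 dBm

33.47 dBm


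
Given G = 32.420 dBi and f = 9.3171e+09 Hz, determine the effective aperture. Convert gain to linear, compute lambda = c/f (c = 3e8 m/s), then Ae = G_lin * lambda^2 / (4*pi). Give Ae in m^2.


lambda = c / f = 3.0000e+08 / 9.3171e+09 = 0.03219886 m
G_linear = 10^(32.420/10) = 1745.822
Ae = G_linear * lambda^2 / (4*pi) = 1745.822 * 0.03219886^2 / (4*pi) = 0.1440 m^2

0.1440 m^2


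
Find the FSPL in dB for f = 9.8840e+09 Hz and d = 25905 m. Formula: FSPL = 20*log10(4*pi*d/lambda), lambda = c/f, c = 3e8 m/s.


lambda = c / f = 3.0000e+08 / 9.8840e+09 = 0.03035208 m
FSPL = 20 * log10(4*pi*25905/0.03035208) = 140.6 dB

140.6 dB


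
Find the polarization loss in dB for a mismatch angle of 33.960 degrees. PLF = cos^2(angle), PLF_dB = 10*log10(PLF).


PLF_linear = cos^2(33.960 deg) = 0.6879504
PLF_dB = 10 * log10(0.6879504) = -1.624 dB

-1.624 dB


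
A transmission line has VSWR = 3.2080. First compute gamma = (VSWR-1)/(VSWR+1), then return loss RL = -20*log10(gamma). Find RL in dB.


gamma = (3.2080 - 1) / (3.2080 + 1) = 0.5247148
RL = -20 * log10(0.5247148) = 5.602 dB

5.602 dB


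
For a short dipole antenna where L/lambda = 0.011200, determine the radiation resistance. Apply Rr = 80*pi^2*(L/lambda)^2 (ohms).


Rr = 80 * pi^2 * (0.011200)^2 = 80 * 9.869604 * 1.254400e-04 = 0.09904 ohm

0.09904 ohm


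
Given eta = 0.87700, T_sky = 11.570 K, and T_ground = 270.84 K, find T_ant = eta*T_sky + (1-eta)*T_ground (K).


T_ant = 0.87700 * 11.570 + (1 - 0.87700) * 270.84 = 43.46 K

43.46 K


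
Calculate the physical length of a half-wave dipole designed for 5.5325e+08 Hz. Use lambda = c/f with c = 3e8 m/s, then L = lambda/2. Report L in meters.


lambda = c / f = 3.0000e+08 / 5.5325e+08 = 0.5422503 m
L = lambda / 2 = 0.5422503 / 2 = 0.2711 m

0.2711 m


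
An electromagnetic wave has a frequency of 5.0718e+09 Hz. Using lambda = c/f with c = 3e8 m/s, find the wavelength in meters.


lambda = c / f = 3.0000e+08 / 5.0718e+09 = 0.05915 m

0.05915 m


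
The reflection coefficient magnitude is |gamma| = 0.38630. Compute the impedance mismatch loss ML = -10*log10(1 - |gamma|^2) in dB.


ML = -10 * log10(1 - 0.38630^2) = -10 * log10(0.85077231) = 0.7019 dB

0.7019 dB


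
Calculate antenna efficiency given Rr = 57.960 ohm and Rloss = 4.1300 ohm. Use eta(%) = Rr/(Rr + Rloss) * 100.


eta = 57.960 / (57.960 + 4.1300) * 100 = 93.35%

93.35%


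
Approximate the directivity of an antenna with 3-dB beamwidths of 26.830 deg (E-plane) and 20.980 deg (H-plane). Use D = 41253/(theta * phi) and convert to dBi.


D_linear = 41253 / (26.830 * 20.980) = 73.28741
D_dBi = 10 * log10(73.28741) = 18.65 dBi

18.65 dBi


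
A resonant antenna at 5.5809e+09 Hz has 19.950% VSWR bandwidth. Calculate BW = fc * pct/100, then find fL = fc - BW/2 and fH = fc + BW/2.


BW = 5.5809e+09 * 19.950/100 = 1.113390e+09 Hz
fL = 5.5809e+09 - 1.113390e+09/2 = 5.024e+09 Hz
fH = 5.5809e+09 + 1.113390e+09/2 = 6.138e+09 Hz

BW=1.113e+09 Hz, fL=5.024e+09 Hz, fH=6.138e+09 Hz


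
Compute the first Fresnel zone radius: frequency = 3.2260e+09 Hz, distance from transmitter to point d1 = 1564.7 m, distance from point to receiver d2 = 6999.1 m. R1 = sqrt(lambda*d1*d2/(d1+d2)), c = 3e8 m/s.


lambda = c / f = 3.0000e+08 / 3.2260e+09 = 0.09299442 m
R1 = sqrt(0.09299442 * 1564.7 * 6999.1 / (1564.7 + 6999.1)) = 10.91 m

10.91 m


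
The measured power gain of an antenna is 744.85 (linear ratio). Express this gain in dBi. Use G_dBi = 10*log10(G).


G_dBi = 10 * log10(744.85) = 28.72 dBi

28.72 dBi


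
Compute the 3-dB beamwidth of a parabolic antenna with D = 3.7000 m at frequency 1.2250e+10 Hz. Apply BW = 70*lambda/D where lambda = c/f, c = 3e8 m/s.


lambda = c / f = 3.0000e+08 / 1.2250e+10 = 0.02448980 m
BW = 70 * 0.02448980 / 3.7000 = 0.4633 deg

0.4633 deg


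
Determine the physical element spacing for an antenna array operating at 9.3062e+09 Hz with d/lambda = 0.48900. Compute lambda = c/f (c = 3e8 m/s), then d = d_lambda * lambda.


lambda = c / f = 3.0000e+08 / 9.3062e+09 = 0.03223657 m
d = 0.48900 * 0.03223657 = 0.01576 m

0.01576 m


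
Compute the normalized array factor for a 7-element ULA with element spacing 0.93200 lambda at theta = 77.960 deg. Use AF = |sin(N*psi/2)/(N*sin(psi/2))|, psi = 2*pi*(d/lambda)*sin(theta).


psi = 2*pi*0.93200*sin(77.960 deg) = 5.727111 rad
AF = |sin(7*5.727111/2) / (7*sin(5.727111/2))| = 0.4842

0.4842


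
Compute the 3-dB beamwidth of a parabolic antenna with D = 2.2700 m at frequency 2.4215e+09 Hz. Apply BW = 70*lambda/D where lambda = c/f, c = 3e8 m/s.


lambda = c / f = 3.0000e+08 / 2.4215e+09 = 0.1238902 m
BW = 70 * 0.1238902 / 2.2700 = 3.820 deg

3.820 deg


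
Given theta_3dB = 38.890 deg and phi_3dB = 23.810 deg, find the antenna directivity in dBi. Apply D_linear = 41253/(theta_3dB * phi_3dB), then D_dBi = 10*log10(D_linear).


D_linear = 41253 / (38.890 * 23.810) = 44.55108
D_dBi = 10 * log10(44.55108) = 16.49 dBi

16.49 dBi


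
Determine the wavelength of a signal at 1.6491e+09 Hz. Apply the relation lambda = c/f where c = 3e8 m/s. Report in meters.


lambda = c / f = 3.0000e+08 / 1.6491e+09 = 0.1819 m

0.1819 m


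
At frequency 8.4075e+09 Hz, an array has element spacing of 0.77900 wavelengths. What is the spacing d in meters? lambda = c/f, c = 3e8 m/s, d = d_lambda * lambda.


lambda = c / f = 3.0000e+08 / 8.4075e+09 = 0.03568243 m
d = 0.77900 * 0.03568243 = 0.02780 m

0.02780 m


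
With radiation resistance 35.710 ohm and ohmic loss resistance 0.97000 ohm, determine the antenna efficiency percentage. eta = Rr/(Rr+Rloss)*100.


eta = 35.710 / (35.710 + 0.97000) * 100 = 97.36%

97.36%


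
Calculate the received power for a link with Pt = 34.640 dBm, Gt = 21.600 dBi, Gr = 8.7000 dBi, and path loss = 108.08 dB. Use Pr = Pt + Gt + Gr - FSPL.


Pr = 34.640 + 21.600 + 8.7000 - 108.08 = -43.14 dBm

-43.14 dBm


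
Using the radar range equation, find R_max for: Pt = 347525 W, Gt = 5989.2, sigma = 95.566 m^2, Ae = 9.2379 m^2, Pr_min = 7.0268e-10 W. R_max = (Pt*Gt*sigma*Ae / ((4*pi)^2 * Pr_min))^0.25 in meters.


R^4 = 347525*5989.2*95.566*9.2379 / ((4*pi)^2 * 7.0268e-10) = 1.655977e+19
R_max = 1.655977e+19^0.25 = 63792 m

63792 m


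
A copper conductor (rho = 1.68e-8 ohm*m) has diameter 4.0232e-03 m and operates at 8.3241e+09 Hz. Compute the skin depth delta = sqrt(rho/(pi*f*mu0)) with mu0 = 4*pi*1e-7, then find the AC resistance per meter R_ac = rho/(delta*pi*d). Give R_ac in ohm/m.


delta = sqrt(1.68e-8 / (pi * 8.3241e+09 * 4*pi*1e-7)) = 7.150001e-07 m
R_ac = 1.68e-8 / (7.150001e-07 * pi * 4.0232e-03) = 1.859 ohm/m

1.859 ohm/m


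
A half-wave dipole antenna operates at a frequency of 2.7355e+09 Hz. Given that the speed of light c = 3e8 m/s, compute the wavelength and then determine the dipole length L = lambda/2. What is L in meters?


lambda = c / f = 3.0000e+08 / 2.7355e+09 = 0.1096692 m
L = lambda / 2 = 0.1096692 / 2 = 0.05483 m

0.05483 m


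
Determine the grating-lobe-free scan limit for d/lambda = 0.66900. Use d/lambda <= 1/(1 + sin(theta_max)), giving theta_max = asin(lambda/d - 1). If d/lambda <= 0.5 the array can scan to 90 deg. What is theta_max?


lambda/d - 1 = 1/0.66900 - 1 = 0.4947683
theta_max = asin(0.4947683) = 29.65 deg

29.65 deg


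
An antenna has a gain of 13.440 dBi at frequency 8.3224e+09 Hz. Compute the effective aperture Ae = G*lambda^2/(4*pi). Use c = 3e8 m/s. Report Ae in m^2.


lambda = c / f = 3.0000e+08 / 8.3224e+09 = 0.03604729 m
G_linear = 10^(13.440/10) = 22.08005
Ae = G_linear * lambda^2 / (4*pi) = 22.08005 * 0.03604729^2 / (4*pi) = 2.283e-03 m^2

2.283e-03 m^2


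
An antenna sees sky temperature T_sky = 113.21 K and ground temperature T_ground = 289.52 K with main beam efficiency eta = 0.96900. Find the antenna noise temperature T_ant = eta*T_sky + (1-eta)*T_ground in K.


T_ant = 0.96900 * 113.21 + (1 - 0.96900) * 289.52 = 118.7 K

118.7 K


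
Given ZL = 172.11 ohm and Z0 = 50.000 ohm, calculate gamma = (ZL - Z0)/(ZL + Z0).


gamma = (172.11 - 50.000) / (172.11 + 50.000) = 0.5498

0.5498


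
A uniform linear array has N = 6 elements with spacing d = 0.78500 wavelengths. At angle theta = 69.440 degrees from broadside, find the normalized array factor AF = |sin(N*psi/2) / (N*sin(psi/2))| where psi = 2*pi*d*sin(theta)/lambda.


psi = 2*pi*0.78500*sin(69.440 deg) = 4.618137 rad
AF = |sin(6*4.618137/2) / (6*sin(4.618137/2))| = 0.2164

0.2164


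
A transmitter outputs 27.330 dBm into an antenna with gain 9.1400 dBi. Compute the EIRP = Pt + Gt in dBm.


EIRP = Pt + Gt = 27.330 + 9.1400 = 36.47 dBm

36.47 dBm


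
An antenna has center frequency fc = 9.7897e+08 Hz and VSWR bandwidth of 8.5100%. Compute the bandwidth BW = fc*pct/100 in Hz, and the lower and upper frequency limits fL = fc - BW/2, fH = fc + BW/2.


BW = 9.7897e+08 * 8.5100/100 = 8.331035e+07 Hz
fL = 9.7897e+08 - 8.331035e+07/2 = 9.373e+08 Hz
fH = 9.7897e+08 + 8.331035e+07/2 = 1.021e+09 Hz

BW=8.331e+07 Hz, fL=9.373e+08 Hz, fH=1.021e+09 Hz


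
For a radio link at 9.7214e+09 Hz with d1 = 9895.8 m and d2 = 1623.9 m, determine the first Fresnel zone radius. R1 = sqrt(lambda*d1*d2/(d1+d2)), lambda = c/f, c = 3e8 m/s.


lambda = c / f = 3.0000e+08 / 9.7214e+09 = 0.03085975 m
R1 = sqrt(0.03085975 * 9895.8 * 1623.9 / (9895.8 + 1623.9)) = 6.561 m

6.561 m


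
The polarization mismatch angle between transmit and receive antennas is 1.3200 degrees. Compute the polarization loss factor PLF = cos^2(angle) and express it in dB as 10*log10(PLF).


PLF_linear = cos^2(1.3200 deg) = 0.9994693
PLF_dB = 10 * log10(0.9994693) = -2.305e-03 dB

-2.305e-03 dB


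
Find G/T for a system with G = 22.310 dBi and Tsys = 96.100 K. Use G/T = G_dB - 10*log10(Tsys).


G/T = 22.310 - 10*log10(96.100) = 22.310 - 19.82723 = 2.483 dB/K

2.483 dB/K


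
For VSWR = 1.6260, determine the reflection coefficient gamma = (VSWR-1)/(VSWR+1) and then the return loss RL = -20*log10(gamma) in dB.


gamma = (1.6260 - 1) / (1.6260 + 1) = 0.2383854
RL = -20 * log10(0.2383854) = 12.45 dB

12.45 dB


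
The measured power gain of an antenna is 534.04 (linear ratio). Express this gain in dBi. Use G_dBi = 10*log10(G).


G_dBi = 10 * log10(534.04) = 27.28 dBi

27.28 dBi


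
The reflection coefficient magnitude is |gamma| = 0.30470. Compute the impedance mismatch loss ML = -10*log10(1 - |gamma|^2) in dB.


ML = -10 * log10(1 - 0.30470^2) = -10 * log10(0.90715791) = 0.4232 dB

0.4232 dB


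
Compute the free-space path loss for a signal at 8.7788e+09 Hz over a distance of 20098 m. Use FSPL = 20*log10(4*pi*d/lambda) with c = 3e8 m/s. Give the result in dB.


lambda = c / f = 3.0000e+08 / 8.7788e+09 = 0.03417324 m
FSPL = 20 * log10(4*pi*20098/0.03417324) = 137.4 dB

137.4 dB


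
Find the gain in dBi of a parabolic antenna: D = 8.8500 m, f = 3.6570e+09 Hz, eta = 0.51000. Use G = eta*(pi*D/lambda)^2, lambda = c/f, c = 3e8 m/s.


lambda = c / f = 3.0000e+08 / 3.6570e+09 = 0.08203445 m
G_linear = 0.51000 * (pi * 8.8500 / 0.08203445)^2 = 58581.96
G_dBi = 10 * log10(58581.96) = 47.68 dBi

47.68 dBi


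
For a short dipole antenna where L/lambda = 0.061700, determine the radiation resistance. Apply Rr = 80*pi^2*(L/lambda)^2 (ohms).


Rr = 80 * pi^2 * (0.061700)^2 = 80 * 9.869604 * 3.806890e-03 = 3.006 ohm

3.006 ohm


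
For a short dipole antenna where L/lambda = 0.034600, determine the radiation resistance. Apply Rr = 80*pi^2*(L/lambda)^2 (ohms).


Rr = 80 * pi^2 * (0.034600)^2 = 80 * 9.869604 * 1.197160e-03 = 0.9452 ohm

0.9452 ohm


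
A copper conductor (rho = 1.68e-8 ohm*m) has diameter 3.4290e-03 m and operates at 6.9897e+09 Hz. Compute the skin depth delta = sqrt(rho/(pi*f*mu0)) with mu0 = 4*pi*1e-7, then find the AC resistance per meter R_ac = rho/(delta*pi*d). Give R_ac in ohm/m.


delta = sqrt(1.68e-8 / (pi * 6.9897e+09 * 4*pi*1e-7)) = 7.802711e-07 m
R_ac = 1.68e-8 / (7.802711e-07 * pi * 3.4290e-03) = 1.999 ohm/m

1.999 ohm/m


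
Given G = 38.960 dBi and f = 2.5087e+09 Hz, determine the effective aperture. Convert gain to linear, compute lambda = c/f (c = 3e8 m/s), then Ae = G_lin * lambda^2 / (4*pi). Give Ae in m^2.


lambda = c / f = 3.0000e+08 / 2.5087e+09 = 0.1195838 m
G_linear = 10^(38.960/10) = 7870.458
Ae = G_linear * lambda^2 / (4*pi) = 7870.458 * 0.1195838^2 / (4*pi) = 8.956 m^2

8.956 m^2


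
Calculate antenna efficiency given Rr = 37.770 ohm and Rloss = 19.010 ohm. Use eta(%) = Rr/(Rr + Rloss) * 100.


eta = 37.770 / (37.770 + 19.010) * 100 = 66.52%

66.52%


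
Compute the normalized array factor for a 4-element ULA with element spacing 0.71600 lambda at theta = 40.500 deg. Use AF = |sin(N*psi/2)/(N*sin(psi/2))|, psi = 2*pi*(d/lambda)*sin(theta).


psi = 2*pi*0.71600*sin(40.500 deg) = 2.921711 rad
AF = |sin(4*2.921711/2) / (4*sin(2.921711/2))| = 0.1071

0.1071


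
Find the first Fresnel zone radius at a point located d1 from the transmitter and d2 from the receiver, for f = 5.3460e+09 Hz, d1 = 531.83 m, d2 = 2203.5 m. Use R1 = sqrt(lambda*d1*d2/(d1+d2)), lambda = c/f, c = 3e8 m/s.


lambda = c / f = 3.0000e+08 / 5.3460e+09 = 0.05611672 m
R1 = sqrt(0.05611672 * 531.83 * 2203.5 / (531.83 + 2203.5)) = 4.903 m

4.903 m


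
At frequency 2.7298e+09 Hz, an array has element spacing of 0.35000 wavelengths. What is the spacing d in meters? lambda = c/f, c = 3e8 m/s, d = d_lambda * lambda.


lambda = c / f = 3.0000e+08 / 2.7298e+09 = 0.1098982 m
d = 0.35000 * 0.1098982 = 0.03846 m

0.03846 m


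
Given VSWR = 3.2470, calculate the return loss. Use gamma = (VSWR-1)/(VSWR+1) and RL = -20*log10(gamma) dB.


gamma = (3.2470 - 1) / (3.2470 + 1) = 0.5290794
RL = -20 * log10(0.5290794) = 5.530 dB

5.530 dB


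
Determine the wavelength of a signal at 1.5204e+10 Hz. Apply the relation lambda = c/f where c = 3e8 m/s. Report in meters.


lambda = c / f = 3.0000e+08 / 1.5204e+10 = 0.01973 m

0.01973 m


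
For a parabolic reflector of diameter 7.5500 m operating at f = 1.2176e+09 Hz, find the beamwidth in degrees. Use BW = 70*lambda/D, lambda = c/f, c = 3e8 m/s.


lambda = c / f = 3.0000e+08 / 1.2176e+09 = 0.2463863 m
BW = 70 * 0.2463863 / 7.5500 = 2.284 deg

2.284 deg
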